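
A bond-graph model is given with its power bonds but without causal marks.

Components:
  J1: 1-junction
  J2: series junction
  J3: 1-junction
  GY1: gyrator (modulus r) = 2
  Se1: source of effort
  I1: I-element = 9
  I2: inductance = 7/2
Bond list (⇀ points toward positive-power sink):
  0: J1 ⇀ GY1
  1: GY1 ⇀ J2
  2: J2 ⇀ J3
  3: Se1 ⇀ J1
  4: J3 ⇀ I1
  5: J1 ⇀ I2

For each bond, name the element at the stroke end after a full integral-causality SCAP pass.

bond 0 stroke at J1
bond 1 stroke at J2
bond 2 stroke at J3
bond 3 stroke at J1
bond 4 stroke at I1
bond 5 stroke at I2

bond 3 stroke→J1  (Se1 (Se) sets effort on bond)
bond 4 stroke→I1  (I1 integral (f out))
bond 2 stroke→J3  (1-jn J3 has f-setter on 4)
bond 1 stroke→J2  (J2: bond 2 brought flow, rest push out)
bond 0 stroke→J1  (GY GY1: same side as bond 1)
bond 5 stroke→I2  (J1: last free bond brings flow in)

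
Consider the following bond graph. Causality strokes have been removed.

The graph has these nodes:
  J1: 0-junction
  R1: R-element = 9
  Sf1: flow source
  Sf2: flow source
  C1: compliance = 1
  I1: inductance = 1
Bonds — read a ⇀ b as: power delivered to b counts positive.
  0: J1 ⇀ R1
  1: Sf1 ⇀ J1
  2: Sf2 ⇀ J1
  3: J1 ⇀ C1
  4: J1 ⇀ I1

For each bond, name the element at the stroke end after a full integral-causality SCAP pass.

b0 |R1
b1 |Sf1
b2 |Sf2
b3 |J1
b4 |I1

b1 →Sf1  (Sf1 fixes flow; stroke at Sf1)
b2 →Sf2  (Sf2 fixes flow; stroke at Sf2)
b3 →J1  (prefer integral on C1)
b0 →R1  (J1 effort already set via bond 3)
b4 →I1  (common-e at J1 fixed by 3)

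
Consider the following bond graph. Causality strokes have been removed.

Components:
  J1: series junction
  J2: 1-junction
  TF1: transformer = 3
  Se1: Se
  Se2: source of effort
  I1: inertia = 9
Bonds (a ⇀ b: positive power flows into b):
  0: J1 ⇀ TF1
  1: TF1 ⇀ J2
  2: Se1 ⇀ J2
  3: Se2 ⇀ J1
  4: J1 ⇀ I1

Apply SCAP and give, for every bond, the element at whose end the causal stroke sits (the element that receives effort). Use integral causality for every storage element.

β2 stroke at J2  (Se1 fixes effort; stroke away)
β3 stroke at J1  (Se2 fixes effort; stroke away)
β1 stroke at TF1  (J2: last free bond brings flow in)
β0 stroke at J1  (TF TF1: opposite of bond 1)
β4 stroke at I1  (only one flow-in slot at J1)

bond 0 →J1
bond 1 →TF1
bond 2 →J2
bond 3 →J1
bond 4 →I1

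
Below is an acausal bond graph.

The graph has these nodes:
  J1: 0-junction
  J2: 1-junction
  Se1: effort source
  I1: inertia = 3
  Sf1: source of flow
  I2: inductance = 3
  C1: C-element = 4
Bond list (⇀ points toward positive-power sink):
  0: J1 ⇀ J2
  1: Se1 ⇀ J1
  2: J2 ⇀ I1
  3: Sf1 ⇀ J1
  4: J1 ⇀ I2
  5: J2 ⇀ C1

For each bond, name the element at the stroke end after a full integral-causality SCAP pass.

bond 0 |J2
bond 1 |J1
bond 2 |I1
bond 3 |Sf1
bond 4 |I2
bond 5 |J2

bond 1 stroke→J1  (Se1: effort source, stroke at far end)
bond 3 stroke→Sf1  (Sf1: flow source, stroke at near end)
bond 0 stroke→J2  (J1 effort already set via bond 1)
bond 4 stroke→I2  (J1 effort already set via bond 1)
bond 2 stroke→I1  (I1 integral (f out))
bond 5 stroke→J2  (common-f at J2 fixed by 2)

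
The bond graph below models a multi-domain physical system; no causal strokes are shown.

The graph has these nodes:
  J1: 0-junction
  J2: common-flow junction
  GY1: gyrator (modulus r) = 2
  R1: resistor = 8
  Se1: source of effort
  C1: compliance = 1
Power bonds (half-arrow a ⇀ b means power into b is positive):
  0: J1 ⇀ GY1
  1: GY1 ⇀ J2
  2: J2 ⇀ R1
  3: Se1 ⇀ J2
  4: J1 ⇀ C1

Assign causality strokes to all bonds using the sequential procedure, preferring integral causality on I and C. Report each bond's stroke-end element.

#3 |J2  (Se1 fixes effort; stroke away)
#4 |J1  (C1: C, integral causality)
#0 |GY1  (J1: bond 4 brought effort, rest push out)
#1 |GY1  (GY1: gyrator matches bond 0)
#2 |J2  (common-f at J2 fixed by 1)

#0 stroke→GY1
#1 stroke→GY1
#2 stroke→J2
#3 stroke→J2
#4 stroke→J1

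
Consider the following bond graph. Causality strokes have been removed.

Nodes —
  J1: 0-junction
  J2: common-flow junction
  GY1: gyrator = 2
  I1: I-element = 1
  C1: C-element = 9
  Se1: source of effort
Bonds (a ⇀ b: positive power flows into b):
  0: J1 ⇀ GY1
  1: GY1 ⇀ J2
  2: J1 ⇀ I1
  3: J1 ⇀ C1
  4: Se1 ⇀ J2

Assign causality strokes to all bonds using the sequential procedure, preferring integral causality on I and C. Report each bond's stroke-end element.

β4 stroke→J2  (Se1: effort source, stroke at far end)
β1 stroke→GY1  (only one flow-in slot at J2)
β0 stroke→GY1  (GY1: gyrator matches bond 1)
β2 stroke→I1  (prefer integral on I1)
β3 stroke→J1  (J1 needs exactly one e-in)

bond 0 |GY1
bond 1 |GY1
bond 2 |I1
bond 3 |J1
bond 4 |J2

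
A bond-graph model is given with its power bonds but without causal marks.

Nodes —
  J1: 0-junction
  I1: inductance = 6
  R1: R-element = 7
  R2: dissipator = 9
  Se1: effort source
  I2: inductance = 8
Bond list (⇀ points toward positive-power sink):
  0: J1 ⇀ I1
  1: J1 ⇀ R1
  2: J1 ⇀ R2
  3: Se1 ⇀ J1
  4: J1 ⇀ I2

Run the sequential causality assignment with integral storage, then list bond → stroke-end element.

#0 |I1
#1 |R1
#2 |R2
#3 |J1
#4 |I2

b3 stroke→J1  (Se1 (Se) sets effort on bond)
b0 stroke→I1  (J1 effort already set via bond 3)
b1 stroke→R1  (0-jn J1 has e-setter on 3)
b2 stroke→R2  (common-e at J1 fixed by 3)
b4 stroke→I2  (common-e at J1 fixed by 3)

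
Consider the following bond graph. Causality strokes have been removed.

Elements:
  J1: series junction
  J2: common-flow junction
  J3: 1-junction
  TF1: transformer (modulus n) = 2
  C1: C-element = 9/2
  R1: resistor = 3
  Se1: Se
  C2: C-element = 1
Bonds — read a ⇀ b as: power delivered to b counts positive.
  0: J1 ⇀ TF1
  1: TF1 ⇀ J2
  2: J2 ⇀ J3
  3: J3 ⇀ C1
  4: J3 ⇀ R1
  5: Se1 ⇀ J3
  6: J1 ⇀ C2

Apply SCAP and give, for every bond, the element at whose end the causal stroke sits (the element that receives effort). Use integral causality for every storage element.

b5 →J3  (Se1 fixes effort; stroke away)
b3 →J3  (C1: C, integral causality)
b6 →J1  (C2 integral (e out))
b0 →TF1  (J1 needs exactly one f-in)
b1 →J2  (TF1 one-in-one-out from 0)
b2 →J3  (closing 1-jn rule on J2)
b4 →R1  (only one flow-in slot at J3)

bond 0 stroke→TF1
bond 1 stroke→J2
bond 2 stroke→J3
bond 3 stroke→J3
bond 4 stroke→R1
bond 5 stroke→J3
bond 6 stroke→J1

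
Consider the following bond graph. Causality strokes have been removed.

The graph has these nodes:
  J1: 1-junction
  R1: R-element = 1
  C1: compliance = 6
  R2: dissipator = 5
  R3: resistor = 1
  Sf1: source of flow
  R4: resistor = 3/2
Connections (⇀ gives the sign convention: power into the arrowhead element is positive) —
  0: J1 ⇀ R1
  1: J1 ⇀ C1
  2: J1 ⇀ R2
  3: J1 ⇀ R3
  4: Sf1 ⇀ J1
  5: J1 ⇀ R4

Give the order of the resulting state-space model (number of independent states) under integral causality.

b4 stroke→Sf1  (Sf1 fixes flow; stroke at Sf1)
b0 stroke→J1  (J1: bond 4 brought flow, rest push out)
b1 stroke→J1  (J1: bond 4 brought flow, rest push out)
b2 stroke→J1  (J1: bond 4 brought flow, rest push out)
b3 stroke→J1  (J1: bond 4 brought flow, rest push out)
b5 stroke→J1  (J1: bond 4 brought flow, rest push out)

1  (C1 all integral)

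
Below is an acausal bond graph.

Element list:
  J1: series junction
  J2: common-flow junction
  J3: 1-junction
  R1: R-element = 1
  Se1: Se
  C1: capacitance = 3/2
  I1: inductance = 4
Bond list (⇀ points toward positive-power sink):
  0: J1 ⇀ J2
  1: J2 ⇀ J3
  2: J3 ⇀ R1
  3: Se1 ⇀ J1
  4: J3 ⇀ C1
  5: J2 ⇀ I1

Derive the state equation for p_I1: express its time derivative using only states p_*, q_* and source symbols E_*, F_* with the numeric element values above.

dp_I1/dt = E_Se1 - p_I1/4 - 2*q_C1/3

bond 3 |J1  (source Se1 imposes e)
bond 0 |J2  (J1 needs exactly one f-in)
bond 4 |J3  (C1 integral (e out))
bond 5 |I1  (prefer integral on I1)
bond 1 |J2  (1-jn J2 has f-setter on 5)
bond 2 |J3  (J3 flow already set via bond 1)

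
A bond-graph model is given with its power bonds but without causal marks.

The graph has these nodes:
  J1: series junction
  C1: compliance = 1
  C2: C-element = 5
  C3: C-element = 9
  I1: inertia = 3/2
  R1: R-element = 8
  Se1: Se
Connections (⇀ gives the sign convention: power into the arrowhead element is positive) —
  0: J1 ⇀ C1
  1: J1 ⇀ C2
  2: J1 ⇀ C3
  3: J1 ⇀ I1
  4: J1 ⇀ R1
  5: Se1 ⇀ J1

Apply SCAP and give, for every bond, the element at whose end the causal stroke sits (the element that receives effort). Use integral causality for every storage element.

#5 stroke at J1  (Se1: effort source, stroke at far end)
#0 stroke at J1  (C1 integral (e out))
#1 stroke at J1  (C2 integral (e out))
#2 stroke at J1  (prefer integral on C3)
#3 stroke at I1  (I1 outputs flow p/I1)
#4 stroke at J1  (common-f at J1 fixed by 3)

bond 0 →J1
bond 1 →J1
bond 2 →J1
bond 3 →I1
bond 4 →J1
bond 5 →J1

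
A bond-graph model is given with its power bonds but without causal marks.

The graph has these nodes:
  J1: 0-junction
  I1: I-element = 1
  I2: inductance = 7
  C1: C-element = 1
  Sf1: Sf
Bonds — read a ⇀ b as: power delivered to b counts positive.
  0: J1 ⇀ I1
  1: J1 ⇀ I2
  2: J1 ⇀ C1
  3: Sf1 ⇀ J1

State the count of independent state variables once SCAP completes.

#3 |Sf1  (Sf1 (Sf) sets flow on bond)
#0 |I1  (I1 outputs flow p/I1)
#1 |I2  (prefer integral on I2)
#2 |J1  (closing 0-jn rule on J1)

3  (C1, I1, I2 all integral)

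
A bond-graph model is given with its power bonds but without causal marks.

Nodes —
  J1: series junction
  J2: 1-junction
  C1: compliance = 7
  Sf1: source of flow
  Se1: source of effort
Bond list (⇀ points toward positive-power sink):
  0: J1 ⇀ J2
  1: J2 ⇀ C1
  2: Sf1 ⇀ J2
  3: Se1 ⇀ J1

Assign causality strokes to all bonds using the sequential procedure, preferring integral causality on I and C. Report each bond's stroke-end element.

b0 stroke at J2
b1 stroke at J2
b2 stroke at Sf1
b3 stroke at J1

b2 stroke at Sf1  (Sf1 (Sf) sets flow on bond)
b3 stroke at J1  (Se1 (Se) sets effort on bond)
b0 stroke at J2  (only one flow-in slot at J1)
b1 stroke at J2  (J2: bond 2 brought flow, rest push out)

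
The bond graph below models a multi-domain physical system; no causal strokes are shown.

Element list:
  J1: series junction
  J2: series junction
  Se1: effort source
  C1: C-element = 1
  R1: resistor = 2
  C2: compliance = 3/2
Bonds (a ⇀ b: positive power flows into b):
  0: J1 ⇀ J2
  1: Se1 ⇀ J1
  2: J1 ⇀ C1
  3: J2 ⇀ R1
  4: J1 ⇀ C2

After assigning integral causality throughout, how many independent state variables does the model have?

β1 stroke→J1  (Se1 fixes effort; stroke away)
β2 stroke→J1  (prefer integral on C1)
β4 stroke→J1  (C2: C, integral causality)
β0 stroke→J2  (J1: last free bond brings flow in)
β3 stroke→R1  (J2 needs exactly one f-in)

2  (C1, C2 all integral)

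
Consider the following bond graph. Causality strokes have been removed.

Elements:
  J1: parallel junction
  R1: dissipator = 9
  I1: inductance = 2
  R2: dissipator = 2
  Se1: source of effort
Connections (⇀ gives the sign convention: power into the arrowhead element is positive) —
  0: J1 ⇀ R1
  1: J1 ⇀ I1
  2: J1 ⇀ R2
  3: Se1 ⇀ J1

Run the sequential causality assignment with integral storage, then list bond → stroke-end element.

β0 stroke at R1
β1 stroke at I1
β2 stroke at R2
β3 stroke at J1

#3 →J1  (Se1: effort source, stroke at far end)
#0 →R1  (0-jn J1 has e-setter on 3)
#1 →I1  (0-jn J1 has e-setter on 3)
#2 →R2  (common-e at J1 fixed by 3)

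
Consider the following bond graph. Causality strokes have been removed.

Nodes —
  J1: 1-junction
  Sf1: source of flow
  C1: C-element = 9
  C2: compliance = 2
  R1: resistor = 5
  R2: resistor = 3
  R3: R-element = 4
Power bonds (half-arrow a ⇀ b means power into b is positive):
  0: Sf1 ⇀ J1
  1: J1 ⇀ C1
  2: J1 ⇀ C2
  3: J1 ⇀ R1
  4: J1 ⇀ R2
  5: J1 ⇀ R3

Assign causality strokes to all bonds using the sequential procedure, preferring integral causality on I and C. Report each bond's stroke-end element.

bond 0 →Sf1
bond 1 →J1
bond 2 →J1
bond 3 →J1
bond 4 →J1
bond 5 →J1

β0 stroke at Sf1  (Sf1 fixes flow; stroke at Sf1)
β1 stroke at J1  (common-f at J1 fixed by 0)
β2 stroke at J1  (common-f at J1 fixed by 0)
β3 stroke at J1  (J1 flow already set via bond 0)
β4 stroke at J1  (1-jn J1 has f-setter on 0)
β5 stroke at J1  (1-jn J1 has f-setter on 0)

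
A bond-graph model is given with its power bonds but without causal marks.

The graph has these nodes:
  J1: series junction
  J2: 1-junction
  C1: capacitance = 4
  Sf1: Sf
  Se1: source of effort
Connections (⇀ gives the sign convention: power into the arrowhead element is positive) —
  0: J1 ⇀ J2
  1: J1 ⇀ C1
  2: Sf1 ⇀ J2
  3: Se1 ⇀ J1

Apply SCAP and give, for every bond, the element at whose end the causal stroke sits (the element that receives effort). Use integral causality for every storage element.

#0 →J2
#1 →J1
#2 →Sf1
#3 →J1

b2 |Sf1  (Sf1: flow source, stroke at near end)
b3 |J1  (Se1 (Se) sets effort on bond)
b0 |J2  (common-f at J2 fixed by 2)
b1 |J1  (J1: bond 0 brought flow, rest push out)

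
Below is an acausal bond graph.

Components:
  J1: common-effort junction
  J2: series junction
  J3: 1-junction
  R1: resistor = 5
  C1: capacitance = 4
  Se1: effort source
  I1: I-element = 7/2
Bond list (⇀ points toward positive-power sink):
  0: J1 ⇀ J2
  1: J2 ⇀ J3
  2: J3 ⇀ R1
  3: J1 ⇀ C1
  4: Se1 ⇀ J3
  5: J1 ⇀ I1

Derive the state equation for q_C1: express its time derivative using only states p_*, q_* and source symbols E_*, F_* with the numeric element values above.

bond 4 |J3  (source Se1 imposes e)
bond 3 |J1  (C1: C, integral causality)
bond 0 |J2  (J1: bond 3 brought effort, rest push out)
bond 5 |I1  (common-e at J1 fixed by 3)
bond 1 |J3  (closing 1-jn rule on J2)
bond 2 |R1  (J3 needs exactly one f-in)

dq_C1/dt = -E_Se1/5 - 2*p_I1/7 - q_C1/20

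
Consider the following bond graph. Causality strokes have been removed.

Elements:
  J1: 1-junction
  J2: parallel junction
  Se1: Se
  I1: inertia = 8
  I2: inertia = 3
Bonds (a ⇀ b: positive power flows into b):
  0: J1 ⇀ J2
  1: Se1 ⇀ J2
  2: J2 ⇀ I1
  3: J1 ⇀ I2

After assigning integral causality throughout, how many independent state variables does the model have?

2  (I1, I2 all integral)

#1 stroke at J2  (Se1 fixes effort; stroke away)
#0 stroke at J1  (common-e at J2 fixed by 1)
#2 stroke at I1  (0-jn J2 has e-setter on 1)
#3 stroke at I2  (J1: last free bond brings flow in)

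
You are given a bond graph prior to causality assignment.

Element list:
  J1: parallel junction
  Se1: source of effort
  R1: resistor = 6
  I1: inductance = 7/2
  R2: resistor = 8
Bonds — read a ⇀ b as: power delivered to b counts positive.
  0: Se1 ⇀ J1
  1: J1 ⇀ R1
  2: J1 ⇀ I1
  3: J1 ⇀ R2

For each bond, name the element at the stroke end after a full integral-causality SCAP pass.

#0 →J1
#1 →R1
#2 →I1
#3 →R2

#0 |J1  (Se1: effort source, stroke at far end)
#1 |R1  (0-jn J1 has e-setter on 0)
#2 |I1  (J1 effort already set via bond 0)
#3 |R2  (J1 effort already set via bond 0)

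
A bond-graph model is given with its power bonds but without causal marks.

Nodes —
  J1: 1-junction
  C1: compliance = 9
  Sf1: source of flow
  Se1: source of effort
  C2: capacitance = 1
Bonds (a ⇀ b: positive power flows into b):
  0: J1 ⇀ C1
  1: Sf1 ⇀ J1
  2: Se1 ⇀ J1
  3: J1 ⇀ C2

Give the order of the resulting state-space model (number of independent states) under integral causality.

β1 |Sf1  (Sf1 fixes flow; stroke at Sf1)
β2 |J1  (Se1 fixes effort; stroke away)
β0 |J1  (J1: bond 1 brought flow, rest push out)
β3 |J1  (J1: bond 1 brought flow, rest push out)

2  (C1, C2 all integral)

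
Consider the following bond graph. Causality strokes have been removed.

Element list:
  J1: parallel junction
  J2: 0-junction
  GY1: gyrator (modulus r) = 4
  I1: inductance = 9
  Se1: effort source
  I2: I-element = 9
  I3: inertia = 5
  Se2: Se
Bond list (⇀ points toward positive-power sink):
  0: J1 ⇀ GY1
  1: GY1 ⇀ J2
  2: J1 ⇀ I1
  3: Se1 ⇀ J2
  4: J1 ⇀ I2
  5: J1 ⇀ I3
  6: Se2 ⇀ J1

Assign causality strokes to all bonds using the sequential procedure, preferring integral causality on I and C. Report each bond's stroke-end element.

b3 →J2  (Se1: effort source, stroke at far end)
b6 →J1  (Se2 (Se) sets effort on bond)
b0 →GY1  (0-jn J1 has e-setter on 6)
b2 →I1  (J1 effort already set via bond 6)
b4 →I2  (0-jn J1 has e-setter on 6)
b5 →I3  (J1 effort already set via bond 6)
b1 →GY1  (common-e at J2 fixed by 3)

bond 0 stroke→GY1
bond 1 stroke→GY1
bond 2 stroke→I1
bond 3 stroke→J2
bond 4 stroke→I2
bond 5 stroke→I3
bond 6 stroke→J1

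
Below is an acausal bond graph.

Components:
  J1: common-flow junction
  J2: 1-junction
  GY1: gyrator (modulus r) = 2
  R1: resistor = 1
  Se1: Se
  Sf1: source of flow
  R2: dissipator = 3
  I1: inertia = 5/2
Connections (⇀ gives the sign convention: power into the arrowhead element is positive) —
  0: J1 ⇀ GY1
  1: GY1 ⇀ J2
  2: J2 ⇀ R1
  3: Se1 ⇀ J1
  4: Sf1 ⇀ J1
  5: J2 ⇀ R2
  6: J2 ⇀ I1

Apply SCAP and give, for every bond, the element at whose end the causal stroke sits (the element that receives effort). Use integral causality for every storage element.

b3 stroke at J1  (Se1 fixes effort; stroke away)
b4 stroke at Sf1  (source Sf1 imposes f)
b0 stroke at J1  (J1: bond 4 brought flow, rest push out)
b1 stroke at J2  (GY GY1: same side as bond 0)
b6 stroke at I1  (I1 outputs flow p/I1)
b2 stroke at J2  (J2 flow already set via bond 6)
b5 stroke at J2  (1-jn J2 has f-setter on 6)

β0 →J1
β1 →J2
β2 →J2
β3 →J1
β4 →Sf1
β5 →J2
β6 →I1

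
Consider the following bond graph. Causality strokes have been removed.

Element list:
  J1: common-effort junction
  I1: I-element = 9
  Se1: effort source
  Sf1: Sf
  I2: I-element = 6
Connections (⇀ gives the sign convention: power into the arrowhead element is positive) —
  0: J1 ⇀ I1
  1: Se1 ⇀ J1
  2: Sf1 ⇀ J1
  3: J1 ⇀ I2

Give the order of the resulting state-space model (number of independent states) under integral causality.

2  (I1, I2 all integral)

b1 stroke→J1  (Se1 (Se) sets effort on bond)
b2 stroke→Sf1  (Sf1 fixes flow; stroke at Sf1)
b0 stroke→I1  (J1: bond 1 brought effort, rest push out)
b3 stroke→I2  (J1: bond 1 brought effort, rest push out)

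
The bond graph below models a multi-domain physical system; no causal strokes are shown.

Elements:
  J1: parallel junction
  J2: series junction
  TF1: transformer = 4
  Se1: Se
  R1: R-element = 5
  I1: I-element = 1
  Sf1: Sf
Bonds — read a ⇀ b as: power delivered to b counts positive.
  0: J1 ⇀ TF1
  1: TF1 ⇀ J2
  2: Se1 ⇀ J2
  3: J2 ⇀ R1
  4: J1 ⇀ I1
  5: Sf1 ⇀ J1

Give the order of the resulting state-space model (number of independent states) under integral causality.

b2 |J2  (Se1 (Se) sets effort on bond)
b5 |Sf1  (Sf1 fixes flow; stroke at Sf1)
b4 |I1  (I1: I, integral causality)
b0 |J1  (only one effort-in slot at J1)
b1 |TF1  (TF1: transformer flips bond 0)
b3 |J2  (common-f at J2 fixed by 1)

1  (I1 all integral)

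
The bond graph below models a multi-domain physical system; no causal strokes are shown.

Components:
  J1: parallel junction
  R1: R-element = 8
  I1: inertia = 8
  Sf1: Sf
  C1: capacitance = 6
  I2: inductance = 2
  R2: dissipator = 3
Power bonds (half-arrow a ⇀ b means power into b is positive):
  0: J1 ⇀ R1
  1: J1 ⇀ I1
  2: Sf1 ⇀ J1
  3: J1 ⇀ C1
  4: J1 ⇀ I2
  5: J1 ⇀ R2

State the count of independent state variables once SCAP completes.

b2 →Sf1  (Sf1 (Sf) sets flow on bond)
b1 →I1  (I1 integral (f out))
b3 →J1  (C1 outputs effort q/C1)
b0 →R1  (0-jn J1 has e-setter on 3)
b4 →I2  (0-jn J1 has e-setter on 3)
b5 →R2  (common-e at J1 fixed by 3)

3  (C1, I1, I2 all integral)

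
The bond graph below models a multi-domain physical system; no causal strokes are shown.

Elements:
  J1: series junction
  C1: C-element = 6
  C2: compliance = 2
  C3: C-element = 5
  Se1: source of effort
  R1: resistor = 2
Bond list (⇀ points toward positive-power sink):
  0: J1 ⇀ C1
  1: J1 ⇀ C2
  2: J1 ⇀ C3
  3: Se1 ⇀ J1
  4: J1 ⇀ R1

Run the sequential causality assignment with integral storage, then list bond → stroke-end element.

β3 stroke→J1  (Se1 fixes effort; stroke away)
β0 stroke→J1  (C1: C, integral causality)
β1 stroke→J1  (C2 integral (e out))
β2 stroke→J1  (C3 outputs effort q/C3)
β4 stroke→R1  (closing 1-jn rule on J1)

bond 0 stroke→J1
bond 1 stroke→J1
bond 2 stroke→J1
bond 3 stroke→J1
bond 4 stroke→R1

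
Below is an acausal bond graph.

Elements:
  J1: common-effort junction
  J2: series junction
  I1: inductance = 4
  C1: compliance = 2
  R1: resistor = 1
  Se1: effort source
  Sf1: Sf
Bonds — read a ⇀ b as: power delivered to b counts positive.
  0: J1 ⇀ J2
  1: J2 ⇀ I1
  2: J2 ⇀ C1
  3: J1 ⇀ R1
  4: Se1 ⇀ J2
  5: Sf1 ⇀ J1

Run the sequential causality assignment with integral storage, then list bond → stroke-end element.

bond 0 stroke→J2
bond 1 stroke→I1
bond 2 stroke→J2
bond 3 stroke→J1
bond 4 stroke→J2
bond 5 stroke→Sf1

β4 stroke at J2  (Se1 (Se) sets effort on bond)
β5 stroke at Sf1  (Sf1 (Sf) sets flow on bond)
β1 stroke at I1  (prefer integral on I1)
β0 stroke at J2  (J2: bond 1 brought flow, rest push out)
β2 stroke at J2  (1-jn J2 has f-setter on 1)
β3 stroke at J1  (J1: last free bond brings effort in)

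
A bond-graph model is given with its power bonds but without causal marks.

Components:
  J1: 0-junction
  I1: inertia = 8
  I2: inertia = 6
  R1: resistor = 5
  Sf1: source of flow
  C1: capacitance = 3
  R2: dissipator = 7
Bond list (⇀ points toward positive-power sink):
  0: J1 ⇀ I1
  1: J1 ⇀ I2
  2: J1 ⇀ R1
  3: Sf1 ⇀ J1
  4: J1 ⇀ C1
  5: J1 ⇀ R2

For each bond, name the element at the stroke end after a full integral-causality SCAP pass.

b3 |Sf1  (Sf1 fixes flow; stroke at Sf1)
b0 |I1  (I1: I, integral causality)
b1 |I2  (I2 outputs flow p/I2)
b4 |J1  (prefer integral on C1)
b2 |R1  (common-e at J1 fixed by 4)
b5 |R2  (common-e at J1 fixed by 4)

bond 0 |I1
bond 1 |I2
bond 2 |R1
bond 3 |Sf1
bond 4 |J1
bond 5 |R2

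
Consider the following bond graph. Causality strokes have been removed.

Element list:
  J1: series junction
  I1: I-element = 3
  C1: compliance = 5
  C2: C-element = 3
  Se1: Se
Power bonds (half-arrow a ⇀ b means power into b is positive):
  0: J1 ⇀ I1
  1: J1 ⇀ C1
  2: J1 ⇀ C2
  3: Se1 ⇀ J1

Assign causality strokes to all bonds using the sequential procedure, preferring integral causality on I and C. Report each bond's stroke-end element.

#0 →I1
#1 →J1
#2 →J1
#3 →J1

b3 |J1  (Se1: effort source, stroke at far end)
b0 |I1  (I1 outputs flow p/I1)
b1 |J1  (common-f at J1 fixed by 0)
b2 |J1  (J1 flow already set via bond 0)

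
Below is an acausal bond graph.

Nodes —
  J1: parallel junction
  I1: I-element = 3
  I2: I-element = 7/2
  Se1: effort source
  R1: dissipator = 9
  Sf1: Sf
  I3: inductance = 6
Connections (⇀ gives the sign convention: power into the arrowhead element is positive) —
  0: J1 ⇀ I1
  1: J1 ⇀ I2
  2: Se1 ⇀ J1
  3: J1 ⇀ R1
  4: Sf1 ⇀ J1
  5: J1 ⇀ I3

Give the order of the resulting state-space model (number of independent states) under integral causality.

bond 2 stroke at J1  (Se1 fixes effort; stroke away)
bond 4 stroke at Sf1  (source Sf1 imposes f)
bond 0 stroke at I1  (common-e at J1 fixed by 2)
bond 1 stroke at I2  (common-e at J1 fixed by 2)
bond 3 stroke at R1  (J1 effort already set via bond 2)
bond 5 stroke at I3  (0-jn J1 has e-setter on 2)

3  (I1, I2, I3 all integral)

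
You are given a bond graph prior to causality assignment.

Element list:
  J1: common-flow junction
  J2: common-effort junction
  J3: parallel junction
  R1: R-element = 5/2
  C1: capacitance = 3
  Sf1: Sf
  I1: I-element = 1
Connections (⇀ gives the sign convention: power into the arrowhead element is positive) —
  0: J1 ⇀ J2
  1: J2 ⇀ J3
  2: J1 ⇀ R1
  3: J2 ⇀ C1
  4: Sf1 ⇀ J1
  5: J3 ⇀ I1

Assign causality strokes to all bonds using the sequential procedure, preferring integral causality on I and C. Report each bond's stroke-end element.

bond 0 stroke→J1
bond 1 stroke→J3
bond 2 stroke→J1
bond 3 stroke→J2
bond 4 stroke→Sf1
bond 5 stroke→I1

b4 →Sf1  (Sf1 fixes flow; stroke at Sf1)
b0 →J1  (J1 flow already set via bond 4)
b2 →J1  (1-jn J1 has f-setter on 4)
b3 →J2  (C1: C, integral causality)
b1 →J3  (0-jn J2 has e-setter on 3)
b5 →I1  (0-jn J3 has e-setter on 1)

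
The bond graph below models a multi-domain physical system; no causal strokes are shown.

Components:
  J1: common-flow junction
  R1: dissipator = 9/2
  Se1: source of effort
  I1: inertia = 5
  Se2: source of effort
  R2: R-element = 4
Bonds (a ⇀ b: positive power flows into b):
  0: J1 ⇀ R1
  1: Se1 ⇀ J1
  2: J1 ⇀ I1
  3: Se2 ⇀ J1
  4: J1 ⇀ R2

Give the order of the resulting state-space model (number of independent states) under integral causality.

1  (I1 all integral)

bond 1 |J1  (Se1: effort source, stroke at far end)
bond 3 |J1  (Se2 (Se) sets effort on bond)
bond 2 |I1  (I1: I, integral causality)
bond 0 |J1  (J1 flow already set via bond 2)
bond 4 |J1  (1-jn J1 has f-setter on 2)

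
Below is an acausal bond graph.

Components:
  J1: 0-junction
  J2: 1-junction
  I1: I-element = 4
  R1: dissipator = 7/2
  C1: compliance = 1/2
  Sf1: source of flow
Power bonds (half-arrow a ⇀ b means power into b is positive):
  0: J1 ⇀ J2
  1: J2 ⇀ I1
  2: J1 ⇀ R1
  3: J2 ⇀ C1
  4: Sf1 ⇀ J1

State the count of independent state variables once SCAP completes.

2  (C1, I1 all integral)

bond 4 →Sf1  (source Sf1 imposes f)
bond 1 →I1  (I1: I, integral causality)
bond 0 →J2  (1-jn J2 has f-setter on 1)
bond 3 →J2  (1-jn J2 has f-setter on 1)
bond 2 →J1  (closing 0-jn rule on J1)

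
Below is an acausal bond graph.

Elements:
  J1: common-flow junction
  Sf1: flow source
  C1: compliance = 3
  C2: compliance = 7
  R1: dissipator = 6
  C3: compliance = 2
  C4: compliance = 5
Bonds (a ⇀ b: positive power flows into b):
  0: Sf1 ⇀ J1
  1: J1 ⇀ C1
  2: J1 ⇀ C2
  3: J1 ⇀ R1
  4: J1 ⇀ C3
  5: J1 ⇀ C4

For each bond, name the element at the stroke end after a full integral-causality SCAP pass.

β0 stroke at Sf1  (Sf1: flow source, stroke at near end)
β1 stroke at J1  (J1: bond 0 brought flow, rest push out)
β2 stroke at J1  (common-f at J1 fixed by 0)
β3 stroke at J1  (J1: bond 0 brought flow, rest push out)
β4 stroke at J1  (common-f at J1 fixed by 0)
β5 stroke at J1  (common-f at J1 fixed by 0)

β0 stroke→Sf1
β1 stroke→J1
β2 stroke→J1
β3 stroke→J1
β4 stroke→J1
β5 stroke→J1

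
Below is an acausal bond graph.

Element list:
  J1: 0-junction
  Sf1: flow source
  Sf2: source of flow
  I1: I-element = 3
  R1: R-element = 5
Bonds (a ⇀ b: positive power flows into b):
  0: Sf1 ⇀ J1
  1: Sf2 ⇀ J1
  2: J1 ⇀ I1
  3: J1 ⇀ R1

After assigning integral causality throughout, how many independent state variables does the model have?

1  (I1 all integral)

b0 stroke→Sf1  (Sf1 fixes flow; stroke at Sf1)
b1 stroke→Sf2  (Sf2: flow source, stroke at near end)
b2 stroke→I1  (I1 outputs flow p/I1)
b3 stroke→J1  (J1: last free bond brings effort in)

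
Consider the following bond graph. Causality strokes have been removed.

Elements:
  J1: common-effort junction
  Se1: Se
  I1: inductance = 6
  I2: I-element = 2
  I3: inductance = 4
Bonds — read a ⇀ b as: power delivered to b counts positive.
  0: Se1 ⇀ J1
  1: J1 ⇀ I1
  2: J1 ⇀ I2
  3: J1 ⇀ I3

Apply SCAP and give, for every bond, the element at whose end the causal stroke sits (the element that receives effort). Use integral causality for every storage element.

bond 0 →J1
bond 1 →I1
bond 2 →I2
bond 3 →I3

bond 0 stroke at J1  (Se1: effort source, stroke at far end)
bond 1 stroke at I1  (common-e at J1 fixed by 0)
bond 2 stroke at I2  (J1 effort already set via bond 0)
bond 3 stroke at I3  (common-e at J1 fixed by 0)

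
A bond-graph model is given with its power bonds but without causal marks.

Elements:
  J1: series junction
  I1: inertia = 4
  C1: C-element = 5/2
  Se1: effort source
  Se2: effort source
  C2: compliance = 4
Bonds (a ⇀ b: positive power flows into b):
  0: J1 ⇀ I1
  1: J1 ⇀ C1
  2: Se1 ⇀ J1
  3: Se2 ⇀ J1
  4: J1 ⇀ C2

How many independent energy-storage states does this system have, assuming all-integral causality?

3  (C1, C2, I1 all integral)

β2 stroke→J1  (source Se1 imposes e)
β3 stroke→J1  (Se2 fixes effort; stroke away)
β0 stroke→I1  (I1 outputs flow p/I1)
β1 stroke→J1  (J1: bond 0 brought flow, rest push out)
β4 stroke→J1  (common-f at J1 fixed by 0)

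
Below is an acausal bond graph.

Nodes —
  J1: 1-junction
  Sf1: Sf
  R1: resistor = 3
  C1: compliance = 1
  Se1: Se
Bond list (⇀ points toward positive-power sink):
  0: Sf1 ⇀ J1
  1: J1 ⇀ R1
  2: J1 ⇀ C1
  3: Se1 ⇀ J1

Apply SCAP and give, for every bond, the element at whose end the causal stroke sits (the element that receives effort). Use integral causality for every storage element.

b0 stroke at Sf1  (Sf1: flow source, stroke at near end)
b3 stroke at J1  (source Se1 imposes e)
b1 stroke at J1  (1-jn J1 has f-setter on 0)
b2 stroke at J1  (J1 flow already set via bond 0)

b0 stroke at Sf1
b1 stroke at J1
b2 stroke at J1
b3 stroke at J1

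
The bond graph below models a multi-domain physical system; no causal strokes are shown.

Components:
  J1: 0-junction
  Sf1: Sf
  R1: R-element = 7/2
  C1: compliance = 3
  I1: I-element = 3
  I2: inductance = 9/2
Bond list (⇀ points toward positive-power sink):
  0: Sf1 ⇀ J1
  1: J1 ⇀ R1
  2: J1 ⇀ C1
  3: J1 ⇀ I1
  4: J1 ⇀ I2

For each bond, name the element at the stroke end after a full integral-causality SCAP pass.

b0 stroke at Sf1
b1 stroke at R1
b2 stroke at J1
b3 stroke at I1
b4 stroke at I2

bond 0 stroke→Sf1  (Sf1: flow source, stroke at near end)
bond 2 stroke→J1  (C1 integral (e out))
bond 1 stroke→R1  (J1: bond 2 brought effort, rest push out)
bond 3 stroke→I1  (0-jn J1 has e-setter on 2)
bond 4 stroke→I2  (common-e at J1 fixed by 2)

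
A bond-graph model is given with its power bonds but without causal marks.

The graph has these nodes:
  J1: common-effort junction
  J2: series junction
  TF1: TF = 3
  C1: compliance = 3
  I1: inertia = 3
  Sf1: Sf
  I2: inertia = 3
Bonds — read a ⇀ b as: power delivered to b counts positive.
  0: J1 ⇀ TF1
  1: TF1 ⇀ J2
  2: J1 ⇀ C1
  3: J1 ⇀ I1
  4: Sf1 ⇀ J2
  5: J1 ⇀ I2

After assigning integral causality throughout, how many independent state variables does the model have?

β4 stroke at Sf1  (Sf1: flow source, stroke at near end)
β1 stroke at J2  (common-f at J2 fixed by 4)
β0 stroke at TF1  (TF1 one-in-one-out from 1)
β2 stroke at J1  (prefer integral on C1)
β3 stroke at I1  (J1: bond 2 brought effort, rest push out)
β5 stroke at I2  (J1: bond 2 brought effort, rest push out)

3  (C1, I1, I2 all integral)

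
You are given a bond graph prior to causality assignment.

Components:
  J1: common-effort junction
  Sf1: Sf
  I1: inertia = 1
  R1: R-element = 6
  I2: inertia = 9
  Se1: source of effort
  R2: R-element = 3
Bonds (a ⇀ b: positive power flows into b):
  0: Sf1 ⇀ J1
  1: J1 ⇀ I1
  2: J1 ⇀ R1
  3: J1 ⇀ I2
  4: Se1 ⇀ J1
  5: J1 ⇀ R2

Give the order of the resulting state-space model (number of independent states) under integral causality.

b0 |Sf1  (source Sf1 imposes f)
b4 |J1  (Se1 fixes effort; stroke away)
b1 |I1  (J1: bond 4 brought effort, rest push out)
b2 |R1  (J1 effort already set via bond 4)
b3 |I2  (J1: bond 4 brought effort, rest push out)
b5 |R2  (0-jn J1 has e-setter on 4)

2  (I1, I2 all integral)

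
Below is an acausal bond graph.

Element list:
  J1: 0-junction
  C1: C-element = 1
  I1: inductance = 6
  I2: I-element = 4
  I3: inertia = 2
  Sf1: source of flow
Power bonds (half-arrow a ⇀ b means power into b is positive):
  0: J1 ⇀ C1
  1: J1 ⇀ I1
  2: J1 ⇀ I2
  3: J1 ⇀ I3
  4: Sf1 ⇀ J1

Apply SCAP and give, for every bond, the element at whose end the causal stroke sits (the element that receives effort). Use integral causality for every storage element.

#0 |J1
#1 |I1
#2 |I2
#3 |I3
#4 |Sf1

β4 →Sf1  (Sf1 fixes flow; stroke at Sf1)
β0 →J1  (C1 outputs effort q/C1)
β1 →I1  (J1 effort already set via bond 0)
β2 →I2  (0-jn J1 has e-setter on 0)
β3 →I3  (J1: bond 0 brought effort, rest push out)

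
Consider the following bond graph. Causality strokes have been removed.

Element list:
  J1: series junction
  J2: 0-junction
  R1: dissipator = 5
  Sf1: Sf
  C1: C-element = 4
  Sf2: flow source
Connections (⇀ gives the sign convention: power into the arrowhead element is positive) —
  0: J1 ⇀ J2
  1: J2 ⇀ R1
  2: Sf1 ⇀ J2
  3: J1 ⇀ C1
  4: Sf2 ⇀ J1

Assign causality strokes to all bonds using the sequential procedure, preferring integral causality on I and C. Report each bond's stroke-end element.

#0 →J1
#1 →J2
#2 →Sf1
#3 →J1
#4 →Sf2

b2 stroke at Sf1  (Sf1 fixes flow; stroke at Sf1)
b4 stroke at Sf2  (Sf2: flow source, stroke at near end)
b0 stroke at J1  (1-jn J1 has f-setter on 4)
b3 stroke at J1  (J1: bond 4 brought flow, rest push out)
b1 stroke at J2  (J2: last free bond brings effort in)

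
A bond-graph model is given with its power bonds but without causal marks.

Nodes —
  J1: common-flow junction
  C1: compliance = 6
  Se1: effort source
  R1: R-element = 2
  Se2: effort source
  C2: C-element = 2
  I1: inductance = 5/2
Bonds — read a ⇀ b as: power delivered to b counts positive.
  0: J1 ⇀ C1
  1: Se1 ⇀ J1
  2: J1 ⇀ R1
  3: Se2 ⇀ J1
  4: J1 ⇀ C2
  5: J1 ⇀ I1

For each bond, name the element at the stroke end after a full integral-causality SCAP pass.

b1 stroke at J1  (Se1: effort source, stroke at far end)
b3 stroke at J1  (source Se2 imposes e)
b0 stroke at J1  (prefer integral on C1)
b4 stroke at J1  (prefer integral on C2)
b5 stroke at I1  (prefer integral on I1)
b2 stroke at J1  (J1 flow already set via bond 5)

β0 |J1
β1 |J1
β2 |J1
β3 |J1
β4 |J1
β5 |I1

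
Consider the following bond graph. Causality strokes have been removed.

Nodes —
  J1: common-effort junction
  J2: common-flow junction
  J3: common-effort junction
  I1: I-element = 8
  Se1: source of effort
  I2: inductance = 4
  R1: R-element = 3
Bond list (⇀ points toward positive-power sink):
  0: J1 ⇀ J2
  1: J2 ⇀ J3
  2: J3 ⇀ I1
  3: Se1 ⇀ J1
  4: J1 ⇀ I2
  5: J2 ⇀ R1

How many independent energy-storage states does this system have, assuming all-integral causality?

2  (I1, I2 all integral)

b3 stroke at J1  (source Se1 imposes e)
b0 stroke at J2  (0-jn J1 has e-setter on 3)
b4 stroke at I2  (J1 effort already set via bond 3)
b2 stroke at I1  (I1: I, integral causality)
b1 stroke at J3  (closing 0-jn rule on J3)
b5 stroke at J2  (common-f at J2 fixed by 1)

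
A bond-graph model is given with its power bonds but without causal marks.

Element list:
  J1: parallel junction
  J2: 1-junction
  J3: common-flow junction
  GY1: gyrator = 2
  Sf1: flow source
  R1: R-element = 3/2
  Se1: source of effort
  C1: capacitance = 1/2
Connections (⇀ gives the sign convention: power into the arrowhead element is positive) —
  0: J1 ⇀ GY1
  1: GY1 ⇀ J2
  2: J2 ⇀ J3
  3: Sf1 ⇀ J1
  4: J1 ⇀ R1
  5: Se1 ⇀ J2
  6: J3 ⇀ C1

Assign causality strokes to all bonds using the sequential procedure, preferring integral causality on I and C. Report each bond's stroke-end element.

b0 →GY1
b1 →GY1
b2 →J2
b3 →Sf1
b4 →J1
b5 →J2
b6 →J3

bond 3 →Sf1  (Sf1: flow source, stroke at near end)
bond 5 →J2  (Se1: effort source, stroke at far end)
bond 6 →J3  (C1: C, integral causality)
bond 2 →J2  (J3: last free bond brings flow in)
bond 1 →GY1  (closing 1-jn rule on J2)
bond 0 →GY1  (GY1: gyrator matches bond 1)
bond 4 →J1  (J1: last free bond brings effort in)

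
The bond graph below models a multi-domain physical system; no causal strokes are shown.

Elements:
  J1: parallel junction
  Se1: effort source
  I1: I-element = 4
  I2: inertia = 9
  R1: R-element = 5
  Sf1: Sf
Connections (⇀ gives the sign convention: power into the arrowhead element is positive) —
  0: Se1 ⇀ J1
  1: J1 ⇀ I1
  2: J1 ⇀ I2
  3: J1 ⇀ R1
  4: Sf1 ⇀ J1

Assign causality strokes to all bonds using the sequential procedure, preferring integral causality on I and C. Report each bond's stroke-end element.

bond 0 stroke→J1
bond 1 stroke→I1
bond 2 stroke→I2
bond 3 stroke→R1
bond 4 stroke→Sf1

β0 stroke at J1  (Se1 fixes effort; stroke away)
β4 stroke at Sf1  (Sf1 (Sf) sets flow on bond)
β1 stroke at I1  (J1 effort already set via bond 0)
β2 stroke at I2  (0-jn J1 has e-setter on 0)
β3 stroke at R1  (0-jn J1 has e-setter on 0)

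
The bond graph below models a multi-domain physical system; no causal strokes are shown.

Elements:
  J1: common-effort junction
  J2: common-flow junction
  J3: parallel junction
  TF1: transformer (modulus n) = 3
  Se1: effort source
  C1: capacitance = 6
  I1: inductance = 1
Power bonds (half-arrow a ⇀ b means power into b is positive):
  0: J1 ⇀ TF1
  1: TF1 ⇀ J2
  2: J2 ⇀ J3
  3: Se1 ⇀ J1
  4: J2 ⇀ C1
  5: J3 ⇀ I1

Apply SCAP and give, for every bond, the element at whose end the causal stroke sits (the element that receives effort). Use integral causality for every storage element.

#3 →J1  (Se1 (Se) sets effort on bond)
#0 →TF1  (J1: bond 3 brought effort, rest push out)
#1 →J2  (TF1 one-in-one-out from 0)
#4 →J2  (C1 outputs effort q/C1)
#2 →J3  (closing 1-jn rule on J2)
#5 →I1  (J3 effort already set via bond 2)

b0 →TF1
b1 →J2
b2 →J3
b3 →J1
b4 →J2
b5 →I1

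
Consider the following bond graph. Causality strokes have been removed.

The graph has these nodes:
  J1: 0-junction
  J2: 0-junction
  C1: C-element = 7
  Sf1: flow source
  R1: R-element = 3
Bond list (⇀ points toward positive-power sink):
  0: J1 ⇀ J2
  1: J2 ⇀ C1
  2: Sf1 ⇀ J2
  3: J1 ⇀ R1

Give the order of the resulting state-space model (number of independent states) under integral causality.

1  (C1 all integral)

bond 2 stroke→Sf1  (source Sf1 imposes f)
bond 1 stroke→J2  (C1: C, integral causality)
bond 0 stroke→J1  (J2 effort already set via bond 1)
bond 3 stroke→R1  (J1: bond 0 brought effort, rest push out)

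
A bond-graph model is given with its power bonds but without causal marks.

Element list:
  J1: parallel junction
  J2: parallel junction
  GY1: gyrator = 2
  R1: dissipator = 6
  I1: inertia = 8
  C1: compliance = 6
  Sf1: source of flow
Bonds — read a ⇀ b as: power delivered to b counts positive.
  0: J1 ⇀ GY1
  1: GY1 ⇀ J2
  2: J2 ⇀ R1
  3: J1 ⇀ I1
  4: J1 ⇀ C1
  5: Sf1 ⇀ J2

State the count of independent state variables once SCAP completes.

2  (C1, I1 all integral)

β5 |Sf1  (Sf1 (Sf) sets flow on bond)
β3 |I1  (I1 outputs flow p/I1)
β4 |J1  (prefer integral on C1)
β0 |GY1  (0-jn J1 has e-setter on 4)
β1 |GY1  (GY1 both-in/both-out from 0)
β2 |J2  (closing 0-jn rule on J2)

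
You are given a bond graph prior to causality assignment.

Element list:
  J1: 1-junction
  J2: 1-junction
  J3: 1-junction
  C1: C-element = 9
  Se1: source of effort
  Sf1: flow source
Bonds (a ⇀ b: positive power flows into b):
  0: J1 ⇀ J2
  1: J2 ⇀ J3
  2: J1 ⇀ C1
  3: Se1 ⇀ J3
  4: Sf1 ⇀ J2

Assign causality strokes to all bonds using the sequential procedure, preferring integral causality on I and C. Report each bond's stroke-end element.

b0 stroke at J2
b1 stroke at J2
b2 stroke at J1
b3 stroke at J3
b4 stroke at Sf1

b3 →J3  (Se1: effort source, stroke at far end)
b4 →Sf1  (Sf1: flow source, stroke at near end)
b0 →J2  (1-jn J2 has f-setter on 4)
b1 →J2  (J2: bond 4 brought flow, rest push out)
b2 →J1  (J1 flow already set via bond 0)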